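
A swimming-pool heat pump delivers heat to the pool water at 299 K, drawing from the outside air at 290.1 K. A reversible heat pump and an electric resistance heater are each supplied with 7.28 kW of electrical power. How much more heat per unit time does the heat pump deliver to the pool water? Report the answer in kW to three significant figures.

237 kW

The reservoir spacing is ΔT = 299 − 290.1 = 8.900 K.
COP_Carnot = T_H/ΔT = 299.00/8.900 = 33.60.
The heat pump delivers Q̇_H = COP × Ẇ = 244.6 kW; the resistance heater delivers Ẇ = 7.280 kW.
Extra = (COP − 1)·Ẇ = 237.3 kW.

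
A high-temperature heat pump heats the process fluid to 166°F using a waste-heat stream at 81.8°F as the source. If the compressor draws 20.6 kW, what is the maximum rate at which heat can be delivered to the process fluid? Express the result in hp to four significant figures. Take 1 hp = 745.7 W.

In absolute terms T_C = 300.82 K and T_H = 347.59 K, so ΔT = 46.78 K.
COP_Carnot = T_H/ΔT = 347.59/46.78 = 7.431.
Q̇_max = COP_Carnot × Ẇ = 7.431 × 20.60 kW = 153.1 kW = 205.3 hp.

205.3 hp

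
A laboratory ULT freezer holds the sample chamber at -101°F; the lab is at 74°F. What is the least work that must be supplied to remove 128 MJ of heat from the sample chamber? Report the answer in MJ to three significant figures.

62.5 MJ

In absolute terms T_C = 199.26 K and T_H = 296.48 K, so ΔT = 97.22 K.
The reversible limit is COP_R = T_C/ΔT = 2.050, so W_min = Q_C/COP = Q_C·ΔT/T_C.
W_min = 128.0 × 97.22/199.26 = 62.45 MJ.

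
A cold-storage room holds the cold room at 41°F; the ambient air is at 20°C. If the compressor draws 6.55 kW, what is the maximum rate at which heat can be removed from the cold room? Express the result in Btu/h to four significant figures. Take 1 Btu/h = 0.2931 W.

In absolute terms T_C = 278.15 K and T_H = 293.15 K, so ΔT = 15.00 K.
COP_Carnot = T_C/ΔT = 278.15/15.00 = 18.54.
Q̇_max = COP_Carnot × Ẇ = 18.54 × 6.550 kW = 121.5 kW = 414400 Btu/h.

414400 Btu/h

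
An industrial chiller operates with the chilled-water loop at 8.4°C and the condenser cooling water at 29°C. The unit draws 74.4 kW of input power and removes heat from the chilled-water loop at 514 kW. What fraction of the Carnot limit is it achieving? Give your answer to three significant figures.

0.505

COP_actual = Q̇_C/Ẇ = 514.0/74.40 = 6.909.
In absolute terms T_C = 281.55 K and T_H = 302.15 K, so ΔT = 20.60 K.
COP_Carnot = T_C/ΔT = 281.55/20.60 = 13.67.
η_II = COP_actual/COP_Carnot = 6.909/13.67 = 0.5055.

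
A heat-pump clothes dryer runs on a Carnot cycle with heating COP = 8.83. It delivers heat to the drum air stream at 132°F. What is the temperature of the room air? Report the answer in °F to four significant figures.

64.99 °F

COP_HP = T_H/(T_H − T_C) gives T_H − T_C = T_H/COP.
With T_H = 328.71 K, T_C = 328.71 × (1 − 1/8.83) = 291.48 K.
Converting, 291.48 K = 64.99°F.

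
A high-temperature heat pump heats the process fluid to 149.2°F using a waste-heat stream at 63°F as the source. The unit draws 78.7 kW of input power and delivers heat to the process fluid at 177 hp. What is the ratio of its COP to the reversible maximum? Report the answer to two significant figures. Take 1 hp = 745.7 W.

Converting, Q̇_H = 177.0 hp = 132.0 kW, so COP_actual = Q̇_H/Ẇ = 132.0/78.70 = 1.677.
In absolute terms T_C = 290.37 K and T_H = 338.26 K, so ΔT = 47.89 K.
COP_Carnot = T_H/ΔT = 338.26/47.89 = 7.063.
η_II = COP_actual/COP_Carnot = 1.677/7.063 = 0.2374.

0.24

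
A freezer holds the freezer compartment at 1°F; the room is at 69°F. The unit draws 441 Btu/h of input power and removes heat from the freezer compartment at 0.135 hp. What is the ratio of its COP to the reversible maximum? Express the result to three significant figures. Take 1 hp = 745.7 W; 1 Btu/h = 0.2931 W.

0.115

Converting, Q̇_C = 0.1350 hp = 343.5 Btu/h, so COP_actual = Q̇_C/Ẇ = 343.5/441.0 = 0.7788.
In absolute terms T_C = 255.93 K and T_H = 293.71 K, so ΔT = 37.78 K.
COP_Carnot = T_C/ΔT = 255.93/37.78 = 6.775.
η_II = COP_actual/COP_Carnot = 0.7788/6.775 = 0.1150.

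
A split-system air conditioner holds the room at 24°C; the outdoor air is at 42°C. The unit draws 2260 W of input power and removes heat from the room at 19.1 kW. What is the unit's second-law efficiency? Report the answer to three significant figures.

Converting, Q̇_C = 19.10 kW = 19100 W, so COP_actual = Q̇_C/Ẇ = 19100/2260 = 8.451.
In absolute terms T_C = 297.15 K and T_H = 315.15 K, so ΔT = 18.00 K.
COP_Carnot = T_C/ΔT = 297.15/18.00 = 16.51.
η_II = COP_actual/COP_Carnot = 8.451/16.51 = 0.5119.

0.512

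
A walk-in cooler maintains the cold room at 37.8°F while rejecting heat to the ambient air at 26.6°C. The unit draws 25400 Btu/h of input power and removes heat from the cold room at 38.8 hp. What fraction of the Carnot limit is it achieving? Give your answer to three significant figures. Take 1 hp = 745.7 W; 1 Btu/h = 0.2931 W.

Converting, Q̇_C = 38.80 hp = 98710 Btu/h, so COP_actual = Q̇_C/Ẇ = 98710/25400 = 3.886.
In absolute terms T_C = 276.37 K and T_H = 299.75 K, so ΔT = 23.38 K.
COP_Carnot = T_C/ΔT = 276.37/23.38 = 11.82.
η_II = COP_actual/COP_Carnot = 3.886/11.82 = 0.3287.

0.329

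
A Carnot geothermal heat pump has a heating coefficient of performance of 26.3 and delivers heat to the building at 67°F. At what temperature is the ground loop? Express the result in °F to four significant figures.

COP_HP = T_H/(T_H − T_C) gives T_H − T_C = T_H/COP.
With T_H = 292.59 K, T_C = 292.59 × (1 − 1/26.3) = 281.47 K.
Converting, 281.47 K = 46.97°F.

46.97 °F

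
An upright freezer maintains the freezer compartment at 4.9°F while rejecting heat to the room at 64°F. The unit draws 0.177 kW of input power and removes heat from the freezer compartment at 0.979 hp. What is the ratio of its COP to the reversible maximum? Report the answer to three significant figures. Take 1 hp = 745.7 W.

Converting, Q̇_C = 0.9790 hp = 0.7300 kW, so COP_actual = Q̇_C/Ẇ = 0.7300/0.1770 = 4.125.
In absolute terms T_C = 258.09 K and T_H = 290.93 K, so ΔT = 32.83 K.
COP_Carnot = T_C/ΔT = 258.09/32.83 = 7.861.
η_II = COP_actual/COP_Carnot = 4.125/7.861 = 0.5247.

0.525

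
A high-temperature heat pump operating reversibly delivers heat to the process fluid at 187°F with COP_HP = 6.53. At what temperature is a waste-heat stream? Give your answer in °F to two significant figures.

COP_HP = T_H/(T_H − T_C) gives T_H − T_C = T_H/COP.
With T_H = 359.26 K, T_C = 359.26 × (1 − 1/6.53) = 304.24 K.
Converting, 304.24 K = 87.97°F.

88 °F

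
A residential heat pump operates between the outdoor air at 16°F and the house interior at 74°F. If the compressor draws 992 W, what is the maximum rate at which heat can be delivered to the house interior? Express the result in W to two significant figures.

9100 W

In absolute terms T_C = 264.26 K and T_H = 296.48 K, so ΔT = 32.22 K.
COP_Carnot = T_H/ΔT = 296.48/32.22 = 9.201.
Q̇_max = COP_Carnot × Ẇ = 9.201 × 992.0 W = 9128 W.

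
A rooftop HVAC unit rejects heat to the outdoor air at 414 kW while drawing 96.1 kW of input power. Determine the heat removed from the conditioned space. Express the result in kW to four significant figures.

For a cyclic device the first law requires Q̇_H = Q̇_C + Ẇ.
Q̇_C = Q̇_H − Ẇ = 317.9 kW.

317.9 kW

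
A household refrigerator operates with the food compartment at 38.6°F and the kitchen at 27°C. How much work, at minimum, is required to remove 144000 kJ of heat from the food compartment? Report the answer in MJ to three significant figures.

12.1 MJ

In absolute terms T_C = 276.82 K and T_H = 300.15 K, so ΔT = 23.33 K.
The reversible limit is COP_R = T_C/ΔT = 11.86, so W_min = Q_C/COP = Q_C·ΔT/T_C.
W_min = 144000 × 23.33/276.82 = 12140 kJ = 12.14 MJ.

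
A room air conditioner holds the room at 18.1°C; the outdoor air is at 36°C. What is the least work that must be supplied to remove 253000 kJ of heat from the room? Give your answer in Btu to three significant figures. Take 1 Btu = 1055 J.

14700 Btu

In absolute terms T_C = 291.25 K and T_H = 309.15 K, so ΔT = 17.90 K.
The reversible limit is COP_R = T_C/ΔT = 16.27, so W_min = Q_C/COP = Q_C·ΔT/T_C.
W_min = 253000 × 17.90/291.25 = 15550 kJ = 14740 Btu.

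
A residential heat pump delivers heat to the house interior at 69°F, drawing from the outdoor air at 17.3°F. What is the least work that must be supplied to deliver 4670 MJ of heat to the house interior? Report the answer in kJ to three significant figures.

457000 kJ

In absolute terms T_C = 264.98 K and T_H = 293.71 K, so ΔT = 28.72 K.
The reversible limit is COP_HP = T_H/ΔT = 10.23, so W_min = Q_H/COP = Q_H·ΔT/T_H.
W_min = 4670 × 28.72/293.71 = 456.7 MJ = 456700 kJ.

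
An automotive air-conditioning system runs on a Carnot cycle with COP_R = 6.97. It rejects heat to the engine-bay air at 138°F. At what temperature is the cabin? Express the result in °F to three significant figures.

63.0 °F

For a Carnot refrigerator COP_R = T_C/(T_H − T_C), so T_C = COP·T_H/(1 + COP).
With T_H = 332.04 K, T_C = 6.97 × 332.04/7.970 = 290.38 K.
Converting, 290.38 K = 63.01°F.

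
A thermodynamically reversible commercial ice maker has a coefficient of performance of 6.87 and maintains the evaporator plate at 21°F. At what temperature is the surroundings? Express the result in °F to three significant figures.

COP_R = T_C/(T_H − T_C) gives T_H − T_C = T_C/COP.
With T_C = 267.04 K, T_H = 267.04 × (1 + 1/6.87) = 305.91 K.
Converting, 305.91 K = 90.97°F.

91.0 °F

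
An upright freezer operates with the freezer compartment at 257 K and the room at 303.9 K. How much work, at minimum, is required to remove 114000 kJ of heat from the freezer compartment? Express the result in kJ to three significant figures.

The reservoir spacing is ΔT = 303.9 − 257 = 46.90 K.
The reversible limit is COP_R = T_C/ΔT = 5.480, so W_min = Q_C/COP = Q_C·ΔT/T_C.
W_min = 114000 × 46.90/257.00 = 20800 kJ.

20800 kJ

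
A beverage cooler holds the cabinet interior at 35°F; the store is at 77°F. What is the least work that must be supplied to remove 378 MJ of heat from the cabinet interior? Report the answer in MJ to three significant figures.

In absolute terms T_C = 274.82 K and T_H = 298.15 K, so ΔT = 23.33 K.
The reversible limit is COP_R = T_C/ΔT = 11.78, so W_min = Q_C/COP = Q_C·ΔT/T_C.
W_min = 378.0 × 23.33/274.82 = 32.09 MJ.

32.1 MJ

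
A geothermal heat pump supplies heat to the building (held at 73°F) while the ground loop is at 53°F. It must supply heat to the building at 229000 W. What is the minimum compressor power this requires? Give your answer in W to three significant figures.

8600 W

In absolute terms T_C = 284.82 K and T_H = 295.93 K, so ΔT = 11.11 K.
COP_Carnot = T_H/ΔT = 295.93/11.11 = 26.63.
Ẇ_min = Q̇/COP_Carnot = 229000/26.63 = 8598 W.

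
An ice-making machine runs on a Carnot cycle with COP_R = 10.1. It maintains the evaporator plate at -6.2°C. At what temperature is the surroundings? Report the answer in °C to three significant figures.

20.2 °C

COP_R = T_C/(T_H − T_C) gives T_H − T_C = T_C/COP.
With T_C = 266.95 K, T_H = 266.95 × (1 + 1/10.1) = 293.38 K.
Converting, 293.38 K = 20.23°C.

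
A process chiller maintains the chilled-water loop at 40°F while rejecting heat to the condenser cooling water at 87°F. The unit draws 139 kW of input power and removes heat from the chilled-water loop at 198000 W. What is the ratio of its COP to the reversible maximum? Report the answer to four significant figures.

Converting, Q̇_C = 198000 W = 198.0 kW, so COP_actual = Q̇_C/Ẇ = 198.0/139.0 = 1.424.
In absolute terms T_C = 277.59 K and T_H = 303.71 K, so ΔT = 26.11 K.
COP_Carnot = T_C/ΔT = 277.59/26.11 = 10.63.
η_II = COP_actual/COP_Carnot = 1.424/10.63 = 0.1340.

0.1340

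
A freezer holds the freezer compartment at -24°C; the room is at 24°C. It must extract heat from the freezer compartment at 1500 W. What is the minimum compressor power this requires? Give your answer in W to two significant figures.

290 W

In absolute terms T_C = 249.15 K and T_H = 297.15 K, so ΔT = 48.00 K.
COP_Carnot = T_C/ΔT = 249.15/48.00 = 5.191.
Ẇ_min = Q̇/COP_Carnot = 1500/5.191 = 289.0 W.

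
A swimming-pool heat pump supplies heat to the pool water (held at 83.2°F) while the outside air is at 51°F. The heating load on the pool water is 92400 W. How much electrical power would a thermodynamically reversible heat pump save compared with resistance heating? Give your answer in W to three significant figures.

86900 W

In absolute terms T_C = 283.71 K and T_H = 301.59 K, so ΔT = 17.89 K.
COP_Carnot = T_H/ΔT = 301.59/17.89 = 16.86.
Resistance heating needs Ẇ_res = Q̇_H = 92400 W; the reversible heat pump needs only Ẇ_hp = Q̇_H/COP = 5481 W.
Saving = 92400 − 5481 = 86920 W.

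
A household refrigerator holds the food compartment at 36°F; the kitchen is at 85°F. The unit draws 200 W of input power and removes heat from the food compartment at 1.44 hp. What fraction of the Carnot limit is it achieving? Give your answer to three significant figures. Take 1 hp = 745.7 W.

Converting, Q̇_C = 1.440 hp = 1074 W, so COP_actual = Q̇_C/Ẇ = 1074/200.0 = 5.369.
In absolute terms T_C = 275.37 K and T_H = 302.59 K, so ΔT = 27.22 K.
COP_Carnot = T_C/ΔT = 275.37/27.22 = 10.12.
η_II = COP_actual/COP_Carnot = 5.369/10.12 = 0.5308.

0.531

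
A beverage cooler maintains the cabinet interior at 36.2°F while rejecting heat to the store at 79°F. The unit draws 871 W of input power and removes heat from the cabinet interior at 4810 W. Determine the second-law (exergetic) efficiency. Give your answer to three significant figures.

0.477

COP_actual = Q̇_C/Ẇ = 4810/871.0 = 5.522.
In absolute terms T_C = 275.48 K and T_H = 299.26 K, so ΔT = 23.78 K.
COP_Carnot = T_C/ΔT = 275.48/23.78 = 11.59.
η_II = COP_actual/COP_Carnot = 5.522/11.59 = 0.4767.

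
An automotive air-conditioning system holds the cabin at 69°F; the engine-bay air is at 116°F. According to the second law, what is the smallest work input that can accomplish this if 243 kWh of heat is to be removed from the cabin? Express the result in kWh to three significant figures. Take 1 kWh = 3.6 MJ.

In absolute terms T_C = 293.71 K and T_H = 319.82 K, so ΔT = 26.11 K.
The reversible limit is COP_R = T_C/ΔT = 11.25, so W_min = Q_C/COP = Q_C·ΔT/T_C.
W_min = 243.0 × 26.11/293.71 = 21.60 kWh.

21.6 kWh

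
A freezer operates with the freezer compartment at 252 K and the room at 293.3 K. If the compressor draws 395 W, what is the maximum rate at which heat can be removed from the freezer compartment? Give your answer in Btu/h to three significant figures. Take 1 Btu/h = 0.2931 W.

8220 Btu/h

The reservoir spacing is ΔT = 293.3 − 252 = 41.30 K.
COP_Carnot = T_C/ΔT = 252.00/41.30 = 6.102.
Q̇_max = COP_Carnot × Ẇ = 6.102 × 395.0 W = 2410 W = 8223 Btu/h.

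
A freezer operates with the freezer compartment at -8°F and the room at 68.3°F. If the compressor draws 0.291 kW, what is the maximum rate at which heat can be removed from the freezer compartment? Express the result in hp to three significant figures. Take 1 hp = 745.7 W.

In absolute terms T_C = 250.93 K and T_H = 293.32 K, so ΔT = 42.39 K.
COP_Carnot = T_C/ΔT = 250.93/42.39 = 5.920.
Q̇_max = COP_Carnot × Ẇ = 5.920 × 0.2910 kW = 1.723 kW = 2.310 hp.

2.31 hp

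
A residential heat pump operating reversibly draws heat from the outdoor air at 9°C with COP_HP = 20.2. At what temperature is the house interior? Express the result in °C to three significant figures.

COP_HP = T_H/(T_H − T_C) rearranges to T_H = COP·T_C/(COP − 1).
With T_C = 282.15 K, T_H = 20.2 × 282.15/19.20 = 296.85 K.
Converting, 296.85 K = 23.70°C.

23.7 °C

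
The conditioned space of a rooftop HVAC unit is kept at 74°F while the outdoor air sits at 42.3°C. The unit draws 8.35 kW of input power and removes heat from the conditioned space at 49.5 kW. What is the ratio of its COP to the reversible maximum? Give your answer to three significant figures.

0.379

COP_actual = Q̇_C/Ẇ = 49.50/8.350 = 5.928.
In absolute terms T_C = 296.48 K and T_H = 315.45 K, so ΔT = 18.97 K.
COP_Carnot = T_C/ΔT = 296.48/18.97 = 15.63.
η_II = COP_actual/COP_Carnot = 5.928/15.63 = 0.3792.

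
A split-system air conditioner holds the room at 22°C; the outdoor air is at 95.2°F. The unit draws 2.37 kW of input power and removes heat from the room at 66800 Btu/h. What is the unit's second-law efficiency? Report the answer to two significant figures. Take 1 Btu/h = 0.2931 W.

Converting, Q̇_C = 66800 Btu/h = 19.58 kW, so COP_actual = Q̇_C/Ẇ = 19.58/2.370 = 8.261.
In absolute terms T_C = 295.15 K and T_H = 308.26 K, so ΔT = 13.11 K.
COP_Carnot = T_C/ΔT = 295.15/13.11 = 22.51.
η_II = COP_actual/COP_Carnot = 8.261/22.51 = 0.3670.

0.37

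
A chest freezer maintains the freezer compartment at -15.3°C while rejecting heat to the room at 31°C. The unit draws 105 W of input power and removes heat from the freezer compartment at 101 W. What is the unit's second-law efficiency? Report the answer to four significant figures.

0.1727

COP_actual = Q̇_C/Ẇ = 101.0/105.0 = 0.9619.
In absolute terms T_C = 257.85 K and T_H = 304.15 K, so ΔT = 46.30 K.
COP_Carnot = T_C/ΔT = 257.85/46.30 = 5.569.
η_II = COP_actual/COP_Carnot = 0.9619/5.569 = 0.1727.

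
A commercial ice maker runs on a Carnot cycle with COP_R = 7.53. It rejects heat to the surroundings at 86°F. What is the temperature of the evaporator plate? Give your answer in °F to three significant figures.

22.0 °F

For a Carnot refrigerator COP_R = T_C/(T_H − T_C), so T_C = COP·T_H/(1 + COP).
With T_H = 303.15 K, T_C = 7.53 × 303.15/8.530 = 267.61 K.
Converting, 267.61 K = 22.03°F.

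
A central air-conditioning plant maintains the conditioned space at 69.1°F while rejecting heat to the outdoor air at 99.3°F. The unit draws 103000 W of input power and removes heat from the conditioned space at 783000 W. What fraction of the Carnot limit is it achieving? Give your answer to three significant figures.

0.434

COP_actual = Q̇_C/Ẇ = 783000/103000 = 7.602.
In absolute terms T_C = 293.76 K and T_H = 310.54 K, so ΔT = 16.78 K.
COP_Carnot = T_C/ΔT = 293.76/16.78 = 17.51.
η_II = COP_actual/COP_Carnot = 7.602/17.51 = 0.4342.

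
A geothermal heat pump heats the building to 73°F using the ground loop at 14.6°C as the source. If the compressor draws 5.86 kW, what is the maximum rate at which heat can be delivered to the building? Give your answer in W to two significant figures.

In absolute terms T_C = 287.75 K and T_H = 295.93 K, so ΔT = 8.178 K.
COP_Carnot = T_H/ΔT = 295.93/8.178 = 36.19.
Q̇_max = COP_Carnot × Ẇ = 36.19 × 5.860 kW = 212.1 kW = 212100 W.

210000 W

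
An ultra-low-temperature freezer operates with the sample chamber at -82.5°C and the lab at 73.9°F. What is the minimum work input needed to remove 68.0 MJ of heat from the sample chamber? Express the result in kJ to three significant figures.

In absolute terms T_C = 190.65 K and T_H = 296.43 K, so ΔT = 105.8 K.
The reversible limit is COP_R = T_C/ΔT = 1.802, so W_min = Q_C/COP = Q_C·ΔT/T_C.
W_min = 68.00 × 105.8/190.65 = 37.73 MJ = 37730 kJ.

37700 kJ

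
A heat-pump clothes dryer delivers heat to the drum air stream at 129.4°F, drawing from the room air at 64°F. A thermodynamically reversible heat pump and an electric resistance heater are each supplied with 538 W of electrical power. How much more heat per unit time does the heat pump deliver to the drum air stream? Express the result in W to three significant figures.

In absolute terms T_C = 290.93 K and T_H = 327.26 K, so ΔT = 36.33 K.
COP_Carnot = T_H/ΔT = 327.26/36.33 = 9.007.
The heat pump delivers Q̇_H = COP × Ẇ = 4846 W; the resistance heater delivers Ẇ = 538.0 W.
Extra = (COP − 1)·Ẇ = 4308 W.

4310 W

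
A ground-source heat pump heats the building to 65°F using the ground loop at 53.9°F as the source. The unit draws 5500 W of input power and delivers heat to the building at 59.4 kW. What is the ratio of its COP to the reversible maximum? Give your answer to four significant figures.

Converting, Q̇_H = 59.40 kW = 59400 W, so COP_actual = Q̇_H/Ẇ = 59400/5500 = 10.80.
In absolute terms T_C = 285.32 K and T_H = 291.48 K, so ΔT = 6.167 K.
COP_Carnot = T_H/ΔT = 291.48/6.167 = 47.27.
η_II = COP_actual/COP_Carnot = 10.80/47.27 = 0.2285.

0.2285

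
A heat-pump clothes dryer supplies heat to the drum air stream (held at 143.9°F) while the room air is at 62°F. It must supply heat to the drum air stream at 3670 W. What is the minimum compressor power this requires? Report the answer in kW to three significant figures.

In absolute terms T_C = 289.82 K and T_H = 335.32 K, so ΔT = 45.50 K.
COP_Carnot = T_H/ΔT = 335.32/45.50 = 7.370.
Ẇ_min = Q̇/COP_Carnot = 3670/7.370 = 498.0 W = 0.4980 kW.

0.498 kW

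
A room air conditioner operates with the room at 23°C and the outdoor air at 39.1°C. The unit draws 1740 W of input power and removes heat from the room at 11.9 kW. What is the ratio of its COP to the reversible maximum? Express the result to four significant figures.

0.3718

Converting, Q̇_C = 11.90 kW = 11900 W, so COP_actual = Q̇_C/Ẇ = 11900/1740 = 6.839.
In absolute terms T_C = 296.15 K and T_H = 312.25 K, so ΔT = 16.10 K.
COP_Carnot = T_C/ΔT = 296.15/16.10 = 18.39.
η_II = COP_actual/COP_Carnot = 6.839/18.39 = 0.3718.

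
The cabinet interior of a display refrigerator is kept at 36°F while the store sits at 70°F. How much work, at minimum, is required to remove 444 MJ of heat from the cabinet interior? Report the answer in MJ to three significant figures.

30.5 MJ

In absolute terms T_C = 275.37 K and T_H = 294.26 K, so ΔT = 18.89 K.
The reversible limit is COP_R = T_C/ΔT = 14.58, so W_min = Q_C/COP = Q_C·ΔT/T_C.
W_min = 444.0 × 18.89/275.37 = 30.46 MJ.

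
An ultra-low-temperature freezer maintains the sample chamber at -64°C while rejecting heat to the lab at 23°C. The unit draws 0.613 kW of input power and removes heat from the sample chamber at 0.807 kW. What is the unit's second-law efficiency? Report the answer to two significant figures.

COP_actual = Q̇_C/Ẇ = 0.8070/0.6130 = 1.316.
In absolute terms T_C = 209.15 K and T_H = 296.15 K, so ΔT = 87.00 K.
COP_Carnot = T_C/ΔT = 209.15/87.00 = 2.404.
η_II = COP_actual/COP_Carnot = 1.316/2.404 = 0.5476.

0.55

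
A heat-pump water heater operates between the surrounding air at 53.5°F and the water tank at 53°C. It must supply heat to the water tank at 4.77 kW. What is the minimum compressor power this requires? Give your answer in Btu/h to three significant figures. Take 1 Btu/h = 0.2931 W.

2050 Btu/h

In absolute terms T_C = 285.09 K and T_H = 326.15 K, so ΔT = 41.06 K.
COP_Carnot = T_H/ΔT = 326.15/41.06 = 7.944.
Ẇ_min = Q̇/COP_Carnot = 4.770/7.944 = 0.6004 kW = 2049 Btu/h.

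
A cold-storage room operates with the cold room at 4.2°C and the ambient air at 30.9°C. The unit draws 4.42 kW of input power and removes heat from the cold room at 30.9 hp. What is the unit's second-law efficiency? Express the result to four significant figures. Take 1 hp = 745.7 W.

0.5019

Converting, Q̇_C = 30.90 hp = 23.04 kW, so COP_actual = Q̇_C/Ẇ = 23.04/4.420 = 5.213.
In absolute terms T_C = 277.35 K and T_H = 304.05 K, so ΔT = 26.70 K.
COP_Carnot = T_C/ΔT = 277.35/26.70 = 10.39.
η_II = COP_actual/COP_Carnot = 5.213/10.39 = 0.5019.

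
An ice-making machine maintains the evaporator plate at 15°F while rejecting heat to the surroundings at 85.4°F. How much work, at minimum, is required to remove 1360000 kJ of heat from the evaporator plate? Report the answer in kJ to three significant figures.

In absolute terms T_C = 263.71 K and T_H = 302.82 K, so ΔT = 39.11 K.
The reversible limit is COP_R = T_C/ΔT = 6.742, so W_min = Q_C/COP = Q_C·ΔT/T_C.
W_min = 1360000 × 39.11/263.71 = 201700 kJ.

202000 kJ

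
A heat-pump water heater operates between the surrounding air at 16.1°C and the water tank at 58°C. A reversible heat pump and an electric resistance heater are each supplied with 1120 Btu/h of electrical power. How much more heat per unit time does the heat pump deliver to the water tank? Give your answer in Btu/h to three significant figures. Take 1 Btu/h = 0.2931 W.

7730 Btu/h

In absolute terms T_C = 289.25 K and T_H = 331.15 K, so ΔT = 41.90 K.
COP_Carnot = T_H/ΔT = 331.15/41.90 = 7.903.
The heat pump delivers Q̇_H = COP × Ẇ = 8852 Btu/h; the resistance heater delivers Ẇ = 1120 Btu/h.
Extra = (COP − 1)·Ẇ = 7732 Btu/h.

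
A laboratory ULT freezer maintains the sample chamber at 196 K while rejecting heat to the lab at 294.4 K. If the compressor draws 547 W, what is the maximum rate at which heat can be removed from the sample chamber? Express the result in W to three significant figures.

1090 W

The reservoir spacing is ΔT = 294.4 − 196 = 98.40 K.
COP_Carnot = T_C/ΔT = 196.00/98.40 = 1.992.
Q̇_max = COP_Carnot × Ẇ = 1.992 × 547.0 W = 1090 W.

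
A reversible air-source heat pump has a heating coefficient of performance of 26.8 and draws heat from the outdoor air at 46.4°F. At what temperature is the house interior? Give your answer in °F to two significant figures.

COP_HP = T_H/(T_H − T_C) rearranges to T_H = COP·T_C/(COP − 1).
With T_C = 281.15 K, T_H = 26.8 × 281.15/25.80 = 292.05 K.
Converting, 292.05 K = 66.02°F.

66 °F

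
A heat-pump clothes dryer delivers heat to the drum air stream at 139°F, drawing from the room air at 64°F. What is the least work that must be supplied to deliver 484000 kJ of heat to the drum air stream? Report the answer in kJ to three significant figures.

In absolute terms T_C = 290.93 K and T_H = 332.59 K, so ΔT = 41.67 K.
The reversible limit is COP_HP = T_H/ΔT = 7.982, so W_min = Q_H/COP = Q_H·ΔT/T_H.
W_min = 484000 × 41.67/332.59 = 60630 kJ.

60600 kJ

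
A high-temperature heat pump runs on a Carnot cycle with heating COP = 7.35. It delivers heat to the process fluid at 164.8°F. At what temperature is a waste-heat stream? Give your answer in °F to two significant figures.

80 °F

COP_HP = T_H/(T_H − T_C) gives T_H − T_C = T_H/COP.
With T_H = 346.93 K, T_C = 346.93 × (1 − 1/7.35) = 299.73 K.
Converting, 299.73 K = 79.84°F.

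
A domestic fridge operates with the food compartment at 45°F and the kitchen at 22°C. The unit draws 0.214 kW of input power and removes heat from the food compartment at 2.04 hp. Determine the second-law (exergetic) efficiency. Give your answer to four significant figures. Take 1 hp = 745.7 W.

0.3747

Converting, Q̇_C = 2.040 hp = 1.521 kW, so COP_actual = Q̇_C/Ẇ = 1.521/0.2140 = 7.109.
In absolute terms T_C = 280.37 K and T_H = 295.15 K, so ΔT = 14.78 K.
COP_Carnot = T_C/ΔT = 280.37/14.78 = 18.97.
η_II = COP_actual/COP_Carnot = 7.109/18.97 = 0.3747.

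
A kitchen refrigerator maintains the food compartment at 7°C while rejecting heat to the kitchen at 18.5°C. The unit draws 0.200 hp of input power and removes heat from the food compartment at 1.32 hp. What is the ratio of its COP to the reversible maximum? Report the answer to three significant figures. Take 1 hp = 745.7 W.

0.271

COP_actual = Q̇_C/Ẇ = 1.320/0.2000 = 6.600.
In absolute terms T_C = 280.15 K and T_H = 291.65 K, so ΔT = 11.50 K.
COP_Carnot = T_C/ΔT = 280.15/11.50 = 24.36.
η_II = COP_actual/COP_Carnot = 6.600/24.36 = 0.2709.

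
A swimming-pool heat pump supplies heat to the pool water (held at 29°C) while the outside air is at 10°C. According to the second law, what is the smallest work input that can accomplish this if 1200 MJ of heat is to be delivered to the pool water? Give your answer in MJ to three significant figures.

75.5 MJ

In absolute terms T_C = 283.15 K and T_H = 302.15 K, so ΔT = 19.00 K.
The reversible limit is COP_HP = T_H/ΔT = 15.90, so W_min = Q_H/COP = Q_H·ΔT/T_H.
W_min = 1200 × 19.00/302.15 = 75.46 MJ.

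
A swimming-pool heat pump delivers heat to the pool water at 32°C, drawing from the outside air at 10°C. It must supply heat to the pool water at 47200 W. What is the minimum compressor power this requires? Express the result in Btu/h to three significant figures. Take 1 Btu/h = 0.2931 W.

11600 Btu/h

In absolute terms T_C = 283.15 K and T_H = 305.15 K, so ΔT = 22.00 K.
COP_Carnot = T_H/ΔT = 305.15/22.00 = 13.87.
Ẇ_min = Q̇/COP_Carnot = 47200/13.87 = 3403 W = 11610 Btu/h.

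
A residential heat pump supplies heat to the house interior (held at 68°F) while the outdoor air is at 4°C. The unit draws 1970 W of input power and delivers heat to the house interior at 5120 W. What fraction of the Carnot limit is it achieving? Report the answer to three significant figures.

COP_actual = Q̇_H/Ẇ = 5120/1970 = 2.599.
In absolute terms T_C = 277.15 K and T_H = 293.15 K, so ΔT = 16.00 K.
COP_Carnot = T_H/ΔT = 293.15/16.00 = 18.32.
η_II = COP_actual/COP_Carnot = 2.599/18.32 = 0.1419.

0.142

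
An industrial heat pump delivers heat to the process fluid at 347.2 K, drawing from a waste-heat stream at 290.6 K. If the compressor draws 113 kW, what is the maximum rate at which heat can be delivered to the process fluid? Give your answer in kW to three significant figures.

The reservoir spacing is ΔT = 347.2 − 290.6 = 56.60 K.
COP_Carnot = T_H/ΔT = 347.20/56.60 = 6.134.
Q̇_max = COP_Carnot × Ẇ = 6.134 × 113.0 kW = 693.2 kW.

693 kW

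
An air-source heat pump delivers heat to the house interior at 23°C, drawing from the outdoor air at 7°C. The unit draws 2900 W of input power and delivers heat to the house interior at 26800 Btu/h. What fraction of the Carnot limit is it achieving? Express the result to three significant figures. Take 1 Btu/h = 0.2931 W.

0.146

Converting, Q̇_H = 26800 Btu/h = 7855 W, so COP_actual = Q̇_H/Ẇ = 7855/2900 = 2.709.
In absolute terms T_C = 280.15 K and T_H = 296.15 K, so ΔT = 16.00 K.
COP_Carnot = T_H/ΔT = 296.15/16.00 = 18.51.
η_II = COP_actual/COP_Carnot = 2.709/18.51 = 0.1463.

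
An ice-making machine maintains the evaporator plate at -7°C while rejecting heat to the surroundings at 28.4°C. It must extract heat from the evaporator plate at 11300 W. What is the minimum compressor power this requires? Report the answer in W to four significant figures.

1503 W

In absolute terms T_C = 266.15 K and T_H = 301.55 K, so ΔT = 35.40 K.
COP_Carnot = T_C/ΔT = 266.15/35.40 = 7.518.
Ẇ_min = Q̇/COP_Carnot = 11300/7.518 = 1503 W.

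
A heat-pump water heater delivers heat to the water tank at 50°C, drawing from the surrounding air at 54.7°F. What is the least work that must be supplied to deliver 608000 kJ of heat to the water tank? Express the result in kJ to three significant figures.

In absolute terms T_C = 285.76 K and T_H = 323.15 K, so ΔT = 37.39 K.
The reversible limit is COP_HP = T_H/ΔT = 8.643, so W_min = Q_H/COP = Q_H·ΔT/T_H.
W_min = 608000 × 37.39/323.15 = 70350 kJ.

70300 kJ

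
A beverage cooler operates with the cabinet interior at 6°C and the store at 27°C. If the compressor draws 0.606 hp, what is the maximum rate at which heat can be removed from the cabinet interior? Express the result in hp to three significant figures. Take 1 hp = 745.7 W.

In absolute terms T_C = 279.15 K and T_H = 300.15 K, so ΔT = 21.00 K.
COP_Carnot = T_C/ΔT = 279.15/21.00 = 13.29.
Q̇_max = COP_Carnot × Ẇ = 13.29 × 0.6060 hp = 8.055 hp.

8.06 hp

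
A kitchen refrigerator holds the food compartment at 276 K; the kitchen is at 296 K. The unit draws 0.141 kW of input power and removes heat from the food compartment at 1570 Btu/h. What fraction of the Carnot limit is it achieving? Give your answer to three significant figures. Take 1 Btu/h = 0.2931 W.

Converting, Q̇_C = 1570 Btu/h = 0.4602 kW, so COP_actual = Q̇_C/Ẇ = 0.4602/0.1410 = 3.264.
The reservoir spacing is ΔT = 296 − 276 = 20.00 K.
COP_Carnot = T_C/ΔT = 276.00/20.00 = 13.80.
η_II = COP_actual/COP_Carnot = 3.264/13.80 = 0.2365.

0.236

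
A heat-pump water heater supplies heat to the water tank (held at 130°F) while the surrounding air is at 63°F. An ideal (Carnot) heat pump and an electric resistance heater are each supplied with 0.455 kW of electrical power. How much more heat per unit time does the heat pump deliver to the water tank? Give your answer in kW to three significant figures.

3.55 kW

In absolute terms T_C = 290.37 K and T_H = 327.59 K, so ΔT = 37.22 K.
COP_Carnot = T_H/ΔT = 327.59/37.22 = 8.801.
The heat pump delivers Q̇_H = COP × Ẇ = 4.004 kW; the resistance heater delivers Ẇ = 0.4550 kW.
Extra = (COP − 1)·Ẇ = 3.549 kW.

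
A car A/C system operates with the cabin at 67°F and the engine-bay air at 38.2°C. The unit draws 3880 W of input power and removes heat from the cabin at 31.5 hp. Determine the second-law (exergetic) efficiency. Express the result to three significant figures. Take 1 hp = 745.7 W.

Converting, Q̇_C = 31.50 hp = 23490 W, so COP_actual = Q̇_C/Ẇ = 23490/3880 = 6.054.
In absolute terms T_C = 292.59 K and T_H = 311.35 K, so ΔT = 18.76 K.
COP_Carnot = T_C/ΔT = 292.59/18.76 = 15.60.
η_II = COP_actual/COP_Carnot = 6.054/15.60 = 0.3881.

0.388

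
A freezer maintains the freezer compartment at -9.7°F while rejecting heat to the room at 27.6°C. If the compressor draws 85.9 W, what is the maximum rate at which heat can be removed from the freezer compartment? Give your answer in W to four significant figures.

In absolute terms T_C = 249.98 K and T_H = 300.75 K, so ΔT = 50.77 K.
COP_Carnot = T_C/ΔT = 249.98/50.77 = 4.924.
Q̇_max = COP_Carnot × Ẇ = 4.924 × 85.90 W = 423.0 W.

423.0 W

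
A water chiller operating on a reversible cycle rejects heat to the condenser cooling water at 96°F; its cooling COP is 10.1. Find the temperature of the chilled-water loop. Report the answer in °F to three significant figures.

For a Carnot refrigerator COP_R = T_C/(T_H − T_C), so T_C = COP·T_H/(1 + COP).
With T_H = 308.71 K, T_C = 10.1 × 308.71/11.10 = 280.89 K.
Converting, 280.89 K = 45.94°F.

45.9 °F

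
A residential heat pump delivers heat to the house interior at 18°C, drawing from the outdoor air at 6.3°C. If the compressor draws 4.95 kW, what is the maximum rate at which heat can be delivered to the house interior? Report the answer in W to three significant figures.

In absolute terms T_C = 279.45 K and T_H = 291.15 K, so ΔT = 11.70 K.
COP_Carnot = T_H/ΔT = 291.15/11.70 = 24.88.
Q̇_max = COP_Carnot × Ẇ = 24.88 × 4.950 kW = 123.2 kW = 123200 W.

123000 W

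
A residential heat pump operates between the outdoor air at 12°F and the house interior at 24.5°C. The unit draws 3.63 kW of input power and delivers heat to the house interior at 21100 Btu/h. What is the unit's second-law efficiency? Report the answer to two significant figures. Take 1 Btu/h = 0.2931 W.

0.20

Converting, Q̇_H = 21100 Btu/h = 6.184 kW, so COP_actual = Q̇_H/Ẇ = 6.184/3.630 = 1.704.
In absolute terms T_C = 262.04 K and T_H = 297.65 K, so ΔT = 35.61 K.
COP_Carnot = T_H/ΔT = 297.65/35.61 = 8.358.
η_II = COP_actual/COP_Carnot = 1.704/8.358 = 0.2038.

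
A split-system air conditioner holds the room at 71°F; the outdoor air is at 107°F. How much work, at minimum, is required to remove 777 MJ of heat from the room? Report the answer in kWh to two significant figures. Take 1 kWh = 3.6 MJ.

15 kWh

In absolute terms T_C = 294.82 K and T_H = 314.82 K, so ΔT = 20.00 K.
The reversible limit is COP_R = T_C/ΔT = 14.74, so W_min = Q_C/COP = Q_C·ΔT/T_C.
W_min = 777.0 × 20.00/294.82 = 52.71 MJ = 14.64 kWh.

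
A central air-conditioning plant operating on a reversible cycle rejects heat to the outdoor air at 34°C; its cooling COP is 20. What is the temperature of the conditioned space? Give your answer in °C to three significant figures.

For a Carnot refrigerator COP_R = T_C/(T_H − T_C), so T_C = COP·T_H/(1 + COP).
With T_H = 307.15 K, T_C = 20 × 307.15/21.00 = 292.52 K.
Converting, 292.52 K = 19.37°C.

19.4 °C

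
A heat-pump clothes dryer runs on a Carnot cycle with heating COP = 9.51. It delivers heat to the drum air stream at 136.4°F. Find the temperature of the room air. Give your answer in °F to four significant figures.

73.72 °F

COP_HP = T_H/(T_H − T_C) gives T_H − T_C = T_H/COP.
With T_H = 331.15 K, T_C = 331.15 × (1 − 1/9.51) = 296.33 K.
Converting, 296.33 K = 73.72°F.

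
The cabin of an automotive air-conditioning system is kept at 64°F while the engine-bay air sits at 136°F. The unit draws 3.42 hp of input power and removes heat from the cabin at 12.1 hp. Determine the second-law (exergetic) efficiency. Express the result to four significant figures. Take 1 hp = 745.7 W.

COP_actual = Q̇_C/Ẇ = 12.10/3.420 = 3.538.
In absolute terms T_C = 290.93 K and T_H = 330.93 K, so ΔT = 40.00 K.
COP_Carnot = T_C/ΔT = 290.93/40.00 = 7.273.
η_II = COP_actual/COP_Carnot = 3.538/7.273 = 0.4864.

0.4864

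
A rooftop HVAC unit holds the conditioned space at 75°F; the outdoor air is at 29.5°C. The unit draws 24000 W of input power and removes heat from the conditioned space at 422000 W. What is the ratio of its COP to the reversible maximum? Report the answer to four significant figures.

0.3322

COP_actual = Q̇_C/Ẇ = 422000/24000 = 17.58.
In absolute terms T_C = 297.04 K and T_H = 302.65 K, so ΔT = 5.611 K.
COP_Carnot = T_C/ΔT = 297.04/5.611 = 52.94.
η_II = COP_actual/COP_Carnot = 17.58/52.94 = 0.3322.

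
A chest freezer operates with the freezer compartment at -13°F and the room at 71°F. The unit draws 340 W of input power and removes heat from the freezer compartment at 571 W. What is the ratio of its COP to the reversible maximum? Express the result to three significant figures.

COP_actual = Q̇_C/Ẇ = 571.0/340.0 = 1.679.
In absolute terms T_C = 248.15 K and T_H = 294.82 K, so ΔT = 46.67 K.
COP_Carnot = T_C/ΔT = 248.15/46.67 = 5.318.
η_II = COP_actual/COP_Carnot = 1.679/5.318 = 0.3158.

0.316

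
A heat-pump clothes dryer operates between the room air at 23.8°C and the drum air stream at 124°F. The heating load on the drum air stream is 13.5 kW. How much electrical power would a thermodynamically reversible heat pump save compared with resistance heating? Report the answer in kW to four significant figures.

In absolute terms T_C = 296.95 K and T_H = 324.26 K, so ΔT = 27.31 K.
COP_Carnot = T_H/ΔT = 324.26/27.31 = 11.87.
Resistance heating needs Ẇ_res = Q̇_H = 13.50 kW; the reversible heat pump needs only Ẇ_hp = Q̇_H/COP = 1.137 kW.
Saving = 13.50 − 1.137 = 12.36 kW.

12.36 kW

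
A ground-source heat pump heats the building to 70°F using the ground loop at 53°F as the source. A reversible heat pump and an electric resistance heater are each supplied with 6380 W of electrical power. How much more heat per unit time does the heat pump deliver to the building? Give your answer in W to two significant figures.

In absolute terms T_C = 284.82 K and T_H = 294.26 K, so ΔT = 9.444 K.
COP_Carnot = T_H/ΔT = 294.26/9.444 = 31.16.
The heat pump delivers Q̇_H = COP × Ẇ = 198800 W; the resistance heater delivers Ẇ = 6380 W.
Extra = (COP − 1)·Ẇ = 192400 W.

190000 W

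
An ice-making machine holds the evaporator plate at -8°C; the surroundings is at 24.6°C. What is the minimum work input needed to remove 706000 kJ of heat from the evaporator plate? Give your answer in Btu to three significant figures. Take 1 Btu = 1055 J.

In absolute terms T_C = 265.15 K and T_H = 297.75 K, so ΔT = 32.60 K.
The reversible limit is COP_R = T_C/ΔT = 8.133, so W_min = Q_C/COP = Q_C·ΔT/T_C.
W_min = 706000 × 32.60/265.15 = 86800 kJ = 82280 Btu.

82300 Btu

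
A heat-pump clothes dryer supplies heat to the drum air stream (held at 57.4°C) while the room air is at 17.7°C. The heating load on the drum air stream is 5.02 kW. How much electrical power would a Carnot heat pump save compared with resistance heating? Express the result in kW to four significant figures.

4.417 kW

In absolute terms T_C = 290.85 K and T_H = 330.55 K, so ΔT = 39.70 K.
COP_Carnot = T_H/ΔT = 330.55/39.70 = 8.326.
Resistance heating needs Ẇ_res = Q̇_H = 5.020 kW; the reversible heat pump needs only Ẇ_hp = Q̇_H/COP = 0.6029 kW.
Saving = 5.020 − 0.6029 = 4.417 kW.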